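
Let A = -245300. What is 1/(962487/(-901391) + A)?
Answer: -901391/221112174787 ≈ -4.0766e-6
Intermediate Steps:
1/(962487/(-901391) + A) = 1/(962487/(-901391) - 245300) = 1/(962487*(-1/901391) - 245300) = 1/(-962487/901391 - 245300) = 1/(-221112174787/901391) = -901391/221112174787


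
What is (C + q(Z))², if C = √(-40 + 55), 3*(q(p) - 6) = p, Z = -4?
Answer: 331/9 + 28*√15/3 ≈ 72.926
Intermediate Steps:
q(p) = 6 + p/3
C = √15 ≈ 3.8730
(C + q(Z))² = (√15 + (6 + (⅓)*(-4)))² = (√15 + (6 - 4/3))² = (√15 + 14/3)² = (14/3 + √15)²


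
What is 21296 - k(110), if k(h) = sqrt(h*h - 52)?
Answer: 21296 - 4*sqrt(753) ≈ 21186.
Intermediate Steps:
k(h) = sqrt(-52 + h**2) (k(h) = sqrt(h**2 - 52) = sqrt(-52 + h**2))
21296 - k(110) = 21296 - sqrt(-52 + 110**2) = 21296 - sqrt(-52 + 12100) = 21296 - sqrt(12048) = 21296 - 4*sqrt(753)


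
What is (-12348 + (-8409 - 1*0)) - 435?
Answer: -21192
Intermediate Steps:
(-12348 + (-8409 - 1*0)) - 435 = (-12348 + (-8409 + 0)) - 435 = (-12348 - 8409) - 435 = -20757 - 435 = -21192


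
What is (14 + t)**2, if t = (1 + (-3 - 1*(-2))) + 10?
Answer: 576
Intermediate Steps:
t = 10 (t = (1 + (-3 + 2)) + 10 = (1 - 1) + 10 = 0 + 10 = 10)
(14 + t)**2 = (14 + 10)**2 = 24**2 = 576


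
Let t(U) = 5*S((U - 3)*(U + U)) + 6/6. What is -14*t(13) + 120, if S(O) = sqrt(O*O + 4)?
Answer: 106 - 140*sqrt(16901) ≈ -18095.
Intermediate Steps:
S(O) = sqrt(4 + O**2) (S(O) = sqrt(O**2 + 4) = sqrt(4 + O**2))
t(U) = 1 + 5*sqrt(4 + 4*U**2*(-3 + U)**2) (t(U) = 5*sqrt(4 + ((U - 3)*(U + U))**2) + 6/6 = 5*sqrt(4 + ((-3 + U)*(2*U))**2) + 6*(1/6) = 5*sqrt(4 + (2*U*(-3 + U))**2) + 1 = 5*sqrt(4 + 4*U**2*(-3 + U)**2) + 1 = 1 + 5*sqrt(4 + 4*U**2*(-3 + U)**2))
-14*t(13) + 120 = -14*(1 + 10*sqrt(1 + 13**2*(-3 + 13)**2)) + 120 = -14*(1 + 10*sqrt(1 + 169*10**2)) + 120 = -14*(1 + 10*sqrt(1 + 169*100)) + 120 = -14*(1 + 10*sqrt(1 + 16900)) + 120 = -14*(1 + 10*sqrt(16901)) + 120 = (-14 - 140*sqrt(16901)) + 120 = 106 - 140*sqrt(16901)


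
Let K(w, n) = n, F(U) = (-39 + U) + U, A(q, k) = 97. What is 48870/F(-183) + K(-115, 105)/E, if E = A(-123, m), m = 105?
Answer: -34799/291 ≈ -119.58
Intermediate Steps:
E = 97
F(U) = -39 + 2*U
48870/F(-183) + K(-115, 105)/E = 48870/(-39 + 2*(-183)) + 105/97 = 48870/(-39 - 366) + 105*(1/97) = 48870/(-405) + 105/97 = 48870*(-1/405) + 105/97 = -362/3 + 105/97 = -34799/291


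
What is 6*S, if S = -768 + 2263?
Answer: 8970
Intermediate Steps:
S = 1495
6*S = 6*1495 = 8970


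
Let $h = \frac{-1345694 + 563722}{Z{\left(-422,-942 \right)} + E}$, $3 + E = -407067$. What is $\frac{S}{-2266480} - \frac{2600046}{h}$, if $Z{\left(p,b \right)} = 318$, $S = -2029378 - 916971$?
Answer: $- \frac{599241953229033983}{443080974640} \approx -1.3524 \cdot 10^{6}$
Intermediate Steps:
$S = -2946349$ ($S = -2029378 - 916971 = -2946349$)
$E = -407070$ ($E = -3 - 407067 = -407070$)
$h = \frac{195493}{101688}$ ($h = \frac{-1345694 + 563722}{318 - 407070} = - \frac{781972}{-406752} = \left(-781972\right) \left(- \frac{1}{406752}\right) = \frac{195493}{101688} \approx 1.9225$)
$\frac{S}{-2266480} - \frac{2600046}{h} = - \frac{2946349}{-2266480} - \frac{2600046}{\frac{195493}{101688}} = \left(-2946349\right) \left(- \frac{1}{2266480}\right) - \frac{264393477648}{195493} = \frac{2946349}{2266480} - \frac{264393477648}{195493} = - \frac{599241953229033983}{443080974640}$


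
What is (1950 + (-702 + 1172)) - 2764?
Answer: -344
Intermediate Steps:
(1950 + (-702 + 1172)) - 2764 = (1950 + 470) - 2764 = 2420 - 2764 = -344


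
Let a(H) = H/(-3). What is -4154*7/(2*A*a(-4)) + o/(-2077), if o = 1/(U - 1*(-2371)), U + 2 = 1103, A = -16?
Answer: 19658574449/28845376 ≈ 681.52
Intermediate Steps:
a(H) = -H/3 (a(H) = H*(-⅓) = -H/3)
U = 1101 (U = -2 + 1103 = 1101)
o = 1/3472 (o = 1/(1101 - 1*(-2371)) = 1/(1101 + 2371) = 1/3472 ≈ 0.00028802)
-4154*7/(2*A*a(-4)) + o/(-2077) = -4154/(((-16/7)*(-⅓*(-4)))*2) + (1/3472)/(-2077) = -4154/((-16*⅐*(4/3))*2) + (1/3472)*(-1/2077) = -4154/(-16/7*4/3*2) - 1/7211344 = -4154/((-64/21*2)) - 1/7211344 = -4154/(-128/21) - 1/7211344 = -4154*(-21/128) - 1/7211344 = 43617/64 - 1/7211344 = 19658574449/28845376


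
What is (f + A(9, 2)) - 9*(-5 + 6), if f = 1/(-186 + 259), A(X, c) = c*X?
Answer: 658/73 ≈ 9.0137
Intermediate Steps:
A(X, c) = X*c
f = 1/73 ≈ 0.013699
(f + A(9, 2)) - 9*(-5 + 6) = (1/73 + 9*2) - 9*(-5 + 6) = (1/73 + 18) - 9*1 = 1315/73 - 9 = 658/73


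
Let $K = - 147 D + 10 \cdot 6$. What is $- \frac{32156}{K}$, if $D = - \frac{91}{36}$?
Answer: $- \frac{385872}{5179} \approx -74.507$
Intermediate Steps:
$D = - \frac{91}{36}$ ($D = \left(-91\right) \frac{1}{36} = - \frac{91}{36} \approx -2.5278$)
$K = \frac{5179}{12}$ ($K = \left(-147\right) \left(- \frac{91}{36}\right) + 10 \cdot 6 = \frac{4459}{12} + 60 = \frac{5179}{12} \approx 431.58$)
$- \frac{32156}{K} = - \frac{32156}{\frac{5179}{12}} = \left(-32156\right) \frac{12}{5179} = - \frac{385872}{5179}$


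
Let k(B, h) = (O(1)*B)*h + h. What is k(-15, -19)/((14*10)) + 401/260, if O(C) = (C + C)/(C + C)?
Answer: 179/52 ≈ 3.4423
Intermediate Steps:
O(C) = 1 (O(C) = (2*C)/((2*C)) = (2*C)*(1/(2*C)) = 1)
k(B, h) = h + B*h (k(B, h) = (1*B)*h + h = B*h + h = h + B*h)
k(-15, -19)/((14*10)) + 401/260 = (-19*(1 - 15))/((14*10)) + 401/260 = -19*(-14)/140 + 401*(1/260) = 266*(1/140) + 401/260 = 19/10 + 401/260 = 179/52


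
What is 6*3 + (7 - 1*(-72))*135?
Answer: 10683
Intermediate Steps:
6*3 + (7 - 1*(-72))*135 = 18 + (7 + 72)*135 = 18 + 79*135 = 18 + 10665 = 10683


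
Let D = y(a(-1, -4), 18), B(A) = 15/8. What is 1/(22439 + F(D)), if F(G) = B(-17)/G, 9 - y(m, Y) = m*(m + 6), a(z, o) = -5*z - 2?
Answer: 48/1077067 ≈ 4.4565e-5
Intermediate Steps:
a(z, o) = -2 - 5*z
B(A) = 15/8 (B(A) = 15*(⅛) = 15/8)
y(m, Y) = 9 - m*(6 + m) (y(m, Y) = 9 - m*(m + 6) = 9 - m*(6 + m))
D = -18 (D = 9 - (-2 - 5*(-1))² - 6*(-2 - 5*(-1)) = 9 - (-2 + 5)² - 6*(-2 + 5) = 9 - 1*3² - 6*3 = 9 - 1*9 - 18 = 9 - 9 - 18 = -18)
F(G) = 15/(8*G)
1/(22439 + F(D)) = 1/(22439 + (15/8)/(-18)) = 1/(22439 + (15/8)*(-1/18)) = 1/(22439 - 5/48) = 1/(1077067/48) = 48/1077067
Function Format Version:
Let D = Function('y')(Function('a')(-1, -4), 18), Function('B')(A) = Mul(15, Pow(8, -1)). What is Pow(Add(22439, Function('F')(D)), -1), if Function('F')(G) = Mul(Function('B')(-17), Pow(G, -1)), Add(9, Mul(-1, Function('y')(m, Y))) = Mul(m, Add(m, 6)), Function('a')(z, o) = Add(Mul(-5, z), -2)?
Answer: Rational(48, 1077067) ≈ 4.4565e-5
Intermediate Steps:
Function('a')(z, o) = Add(-2, Mul(-5, z))
Function('B')(A) = Rational(15, 8) (Function('B')(A) = Mul(15, Rational(1, 8)) = Rational(15, 8))
Function('y')(m, Y) = Add(9, Mul(-1, m, Add(6, m))) (Function('y')(m, Y) = Add(9, Mul(-1, Mul(m, Add(m, 6)))) = Add(9, Mul(-1, Mul(m, Add(6, m)))) = Add(9, Mul(-1, m, Add(6, m))))
D = -18 (D = Add(9, Mul(-1, Pow(Add(-2, Mul(-5, -1)), 2)), Mul(-6, Add(-2, Mul(-5, -1)))) = Add(9, Mul(-1, Pow(Add(-2, 5), 2)), Mul(-6, Add(-2, 5))) = Add(9, Mul(-1, Pow(3, 2)), Mul(-6, 3)) = Add(9, Mul(-1, 9), -18) = Add(9, -9, -18) = -18)
Function('F')(G) = Mul(Rational(15, 8), Pow(G, -1))
Pow(Add(22439, Function('F')(D)), -1) = Pow(Add(22439, Mul(Rational(15, 8), Pow(-18, -1))), -1) = Pow(Add(22439, Mul(Rational(15, 8), Rational(-1, 18))), -1) = Pow(Add(22439, Rational(-5, 48)), -1) = Pow(Rational(1077067, 48), -1) = Rational(48, 1077067)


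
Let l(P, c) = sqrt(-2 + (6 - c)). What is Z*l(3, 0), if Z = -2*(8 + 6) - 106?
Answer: -268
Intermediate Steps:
l(P, c) = sqrt(4 - c)
Z = -134 (Z = -2*14 - 106 = -28 - 106 = -134)
Z*l(3, 0) = -134*sqrt(4 - 1*0) = -134*sqrt(4 + 0) = -134*sqrt(4) = -134*2 = -268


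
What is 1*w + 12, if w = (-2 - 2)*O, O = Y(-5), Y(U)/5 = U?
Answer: 112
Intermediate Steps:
Y(U) = 5*U
O = -25 (O = 5*(-5) = -25)
w = 100 (w = (-2 - 2)*(-25) = -4*(-25) = 100)
1*w + 12 = 1*100 + 12 = 100 + 12 = 112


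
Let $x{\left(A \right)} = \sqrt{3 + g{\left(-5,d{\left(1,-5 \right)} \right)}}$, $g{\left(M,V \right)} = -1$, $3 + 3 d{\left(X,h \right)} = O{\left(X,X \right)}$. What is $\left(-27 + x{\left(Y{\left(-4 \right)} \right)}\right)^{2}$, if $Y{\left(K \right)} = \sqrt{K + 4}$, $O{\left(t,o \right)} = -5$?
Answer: $\left(27 - \sqrt{2}\right)^{2} \approx 654.63$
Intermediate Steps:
$d{\left(X,h \right)} = - \frac{8}{3}$ ($d{\left(X,h \right)} = -1 + \frac{1}{3} \left(-5\right) = -1 - \frac{5}{3} = - \frac{8}{3}$)
$Y{\left(K \right)} = \sqrt{4 + K}$
$x{\left(A \right)} = \sqrt{2}$ ($x{\left(A \right)} = \sqrt{3 - 1} = \sqrt{2}$)
$\left(-27 + x{\left(Y{\left(-4 \right)} \right)}\right)^{2} = \left(-27 + \sqrt{2}\right)^{2}$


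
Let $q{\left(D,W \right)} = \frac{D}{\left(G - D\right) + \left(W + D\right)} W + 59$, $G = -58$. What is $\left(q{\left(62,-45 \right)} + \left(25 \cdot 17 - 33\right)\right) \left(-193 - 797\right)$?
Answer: $- \frac{48750570}{103} \approx -4.7331 \cdot 10^{5}$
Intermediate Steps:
$q{\left(D,W \right)} = 59 + \frac{D W}{-58 + W}$ ($q{\left(D,W \right)} = \frac{D}{\left(-58 - D\right) + \left(W + D\right)} W + 59 = \frac{D}{\left(-58 - D\right) + \left(D + W\right)} W + 59 = \frac{D}{-58 + W} W + 59 = \frac{D W}{-58 + W} + 59 = 59 + \frac{D W}{-58 + W}$)
$\left(q{\left(62,-45 \right)} + \left(25 \cdot 17 - 33\right)\right) \left(-193 - 797\right) = \left(\frac{-3422 + 59 \left(-45\right) + 62 \left(-45\right)}{-58 - 45} + \left(25 \cdot 17 - 33\right)\right) \left(-193 - 797\right) = \left(\frac{-3422 - 2655 - 2790}{-103} + \left(425 - 33\right)\right) \left(-990\right) = \left(\left(- \frac{1}{103}\right) \left(-8867\right) + 392\right) \left(-990\right) = \left(\frac{8867}{103} + 392\right) \left(-990\right) = \frac{49243}{103} \left(-990\right) = - \frac{48750570}{103}$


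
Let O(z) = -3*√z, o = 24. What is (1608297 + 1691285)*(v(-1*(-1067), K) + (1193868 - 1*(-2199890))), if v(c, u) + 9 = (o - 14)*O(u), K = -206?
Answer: 11197953112918 - 98987460*I*√206 ≈ 1.1198e+13 - 1.4207e+9*I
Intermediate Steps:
v(c, u) = -9 - 30*√u (v(c, u) = -9 + (24 - 14)*(-3*√u) = -9 + 10*(-3*√u) = -9 - 30*√u)
(1608297 + 1691285)*(v(-1*(-1067), K) + (1193868 - 1*(-2199890))) = (1608297 + 1691285)*((-9 - 30*I*√206) + (1193868 - 1*(-2199890))) = 3299582*((-9 - 30*I*√206) + (1193868 + 2199890)) = 3299582*((-9 - 30*I*√206) + 3393758) = 3299582*(3393749 - 30*I*√206) = 11197953112918 - 98987460*I*√206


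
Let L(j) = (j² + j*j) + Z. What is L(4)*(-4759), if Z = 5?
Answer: -176083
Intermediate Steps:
L(j) = 5 + 2*j² (L(j) = (j² + j*j) + 5 = (j² + j²) + 5 = 2*j² + 5 = 5 + 2*j²)
L(4)*(-4759) = (5 + 2*4²)*(-4759) = (5 + 2*16)*(-4759) = (5 + 32)*(-4759) = 37*(-4759) = -176083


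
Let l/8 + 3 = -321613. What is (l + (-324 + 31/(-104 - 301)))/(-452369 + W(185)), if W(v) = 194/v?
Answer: 38560182367/6778733751 ≈ 5.6884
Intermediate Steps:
l = -2572928 (l = -24 + 8*(-321613) = -24 - 2572904 = -2572928)
(l + (-324 + 31/(-104 - 301)))/(-452369 + W(185)) = (-2572928 + (-324 + 31/(-104 - 301)))/(-452369 + 194/185) = (-2572928 + (-324 + 31/(-405)))/(-452369 + 194*(1/185)) = (-2572928 + (-324 + 31*(-1/405)))/(-452369 + 194/185) = (-2572928 + (-324 - 31/405))/(-83688071/185) = (-2572928 - 131251/405)*(-185/83688071) = -1042167091/405*(-185/83688071) = 38560182367/6778733751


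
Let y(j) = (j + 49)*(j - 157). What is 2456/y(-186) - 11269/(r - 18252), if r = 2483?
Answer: 568270243/741001079 ≈ 0.76690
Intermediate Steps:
y(j) = (-157 + j)*(49 + j) (y(j) = (49 + j)*(-157 + j) = (-157 + j)*(49 + j))
2456/y(-186) - 11269/(r - 18252) = 2456/(-7693 + (-186)² - 108*(-186)) - 11269/(2483 - 18252) = 2456/(-7693 + 34596 + 20088) - 11269/(-15769) = 2456/46991 - 11269*(-1/15769) = 2456*(1/46991) + 11269/15769 = 2456/46991 + 11269/15769 = 568270243/741001079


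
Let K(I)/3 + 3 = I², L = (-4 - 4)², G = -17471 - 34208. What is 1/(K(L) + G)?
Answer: -1/39400 ≈ -2.5381e-5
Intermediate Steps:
G = -51679
L = 64 (L = (-8)² = 64)
K(I) = -9 + 3*I²
1/(K(L) + G) = 1/((-9 + 3*64²) - 51679) = 1/((-9 + 3*4096) - 51679) = 1/((-9 + 12288) - 51679) = 1/(12279 - 51679) = 1/(-39400) = -1/39400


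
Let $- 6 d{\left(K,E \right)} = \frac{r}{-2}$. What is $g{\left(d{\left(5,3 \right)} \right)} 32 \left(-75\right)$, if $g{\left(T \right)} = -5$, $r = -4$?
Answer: $12000$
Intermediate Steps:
$d{\left(K,E \right)} = - \frac{1}{3}$ ($d{\left(K,E \right)} = - \frac{\left(-4\right) \frac{1}{-2}}{6} = - \frac{\left(-4\right) \left(- \frac{1}{2}\right)}{6} = \left(- \frac{1}{6}\right) 2 = - \frac{1}{3}$)
$g{\left(d{\left(5,3 \right)} \right)} 32 \left(-75\right) = \left(-5\right) 32 \left(-75\right) = \left(-160\right) \left(-75\right) = 12000$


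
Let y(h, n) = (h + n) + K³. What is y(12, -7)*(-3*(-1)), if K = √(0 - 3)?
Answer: 15 - 9*I*√3 ≈ 15.0 - 15.588*I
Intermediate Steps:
K = I*√3 (K = √(-3) = I*√3 ≈ 1.732*I)
y(h, n) = h + n - 3*I*√3 (y(h, n) = (h + n) + (I*√3)³ = (h + n) - 3*I*√3 = h + n - 3*I*√3)
y(12, -7)*(-3*(-1)) = (12 - 7 - 3*I*√3)*(-3*(-1)) = (5 - 3*I*√3)*3 = 15 - 9*I*√3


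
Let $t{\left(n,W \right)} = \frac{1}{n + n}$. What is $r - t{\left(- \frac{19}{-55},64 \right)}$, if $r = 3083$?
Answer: $\frac{117099}{38} \approx 3081.6$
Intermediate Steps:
$t{\left(n,W \right)} = \frac{1}{2 n}$
$r - t{\left(- \frac{19}{-55},64 \right)} = 3083 - \frac{1}{2 \left(- \frac{19}{-55}\right)} = 3083 - \frac{1}{2 \left(\left(-19\right) \left(- \frac{1}{55}\right)\right)} = 3083 - \frac{1}{2 \cdot \frac{19}{55}} = 3083 - \frac{1}{2} \cdot \frac{55}{19} = 3083 - \frac{55}{38} = \frac{117099}{38}$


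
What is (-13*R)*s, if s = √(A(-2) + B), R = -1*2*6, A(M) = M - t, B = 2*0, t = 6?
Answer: 312*I*√2 ≈ 441.23*I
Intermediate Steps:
B = 0
A(M) = -6 + M (A(M) = M - 1*6 = M - 6 = -6 + M)
R = -12 (R = -2*6 = -12)
s = 2*I*√2 (s = √((-6 - 2) + 0) = √(-8 + 0) = √(-8) = 2*I*√2 ≈ 2.8284*I)
(-13*R)*s = (-13*(-12))*(2*I*√2) = 156*(2*I*√2) = 312*I*√2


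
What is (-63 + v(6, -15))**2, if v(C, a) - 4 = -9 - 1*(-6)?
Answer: 3844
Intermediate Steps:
v(C, a) = 1 (v(C, a) = 4 + (-9 - 1*(-6)) = 4 + (-9 + 6) = 4 - 3 = 1)
(-63 + v(6, -15))**2 = (-63 + 1)**2 = (-62)**2 = 3844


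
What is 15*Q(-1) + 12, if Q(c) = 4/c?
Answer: -48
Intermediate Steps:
15*Q(-1) + 12 = 15*(4/(-1)) + 12 = 15*(4*(-1)) + 12 = 15*(-4) + 12 = -60 + 12 = -48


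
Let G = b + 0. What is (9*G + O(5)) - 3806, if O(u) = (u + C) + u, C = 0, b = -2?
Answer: -3814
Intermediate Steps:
G = -2 (G = -2 + 0 = -2)
O(u) = 2*u (O(u) = (u + 0) + u = u + u = 2*u)
(9*G + O(5)) - 3806 = (9*(-2) + 2*5) - 3806 = (-18 + 10) - 3806 = -8 - 3806 = -3814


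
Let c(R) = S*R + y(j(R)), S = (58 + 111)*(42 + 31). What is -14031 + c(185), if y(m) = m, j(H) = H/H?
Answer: 2268315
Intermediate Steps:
j(H) = 1
S = 12337 (S = 169*73 = 12337)
c(R) = 1 + 12337*R (c(R) = 12337*R + 1 = 1 + 12337*R)
-14031 + c(185) = -14031 + (1 + 12337*185) = -14031 + (1 + 2282345) = -14031 + 2282346 = 2268315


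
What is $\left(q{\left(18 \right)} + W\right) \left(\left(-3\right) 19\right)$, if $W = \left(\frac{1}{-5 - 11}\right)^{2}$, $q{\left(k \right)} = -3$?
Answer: $\frac{43719}{256} \approx 170.78$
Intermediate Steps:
$W = \frac{1}{256}$ ($W = \left(\frac{1}{-16}\right)^{2} = \left(- \frac{1}{16}\right)^{2} = \frac{1}{256} \approx 0.0039063$)
$\left(q{\left(18 \right)} + W\right) \left(\left(-3\right) 19\right) = \left(-3 + \frac{1}{256}\right) \left(\left(-3\right) 19\right) = \left(- \frac{767}{256}\right) \left(-57\right) = \frac{43719}{256}$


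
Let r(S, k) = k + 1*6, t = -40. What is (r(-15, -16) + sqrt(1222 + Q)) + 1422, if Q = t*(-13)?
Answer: 1412 + sqrt(1742) ≈ 1453.7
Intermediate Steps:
r(S, k) = 6 + k (r(S, k) = k + 6 = 6 + k)
Q = 520 (Q = -40*(-13) = 520)
(r(-15, -16) + sqrt(1222 + Q)) + 1422 = ((6 - 16) + sqrt(1222 + 520)) + 1422 = (-10 + sqrt(1742)) + 1422 = 1412 + sqrt(1742)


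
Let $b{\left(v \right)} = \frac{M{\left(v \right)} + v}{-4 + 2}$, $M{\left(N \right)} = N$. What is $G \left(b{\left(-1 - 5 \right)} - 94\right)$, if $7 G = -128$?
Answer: $\frac{11264}{7} \approx 1609.1$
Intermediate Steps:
$G = - \frac{128}{7}$ ($G = \frac{1}{7} \left(-128\right) = - \frac{128}{7} \approx -18.286$)
$b{\left(v \right)} = - v$ ($b{\left(v \right)} = \frac{v + v}{-4 + 2} = \frac{2 v}{-2} = 2 v \left(- \frac{1}{2}\right) = - v$)
$G \left(b{\left(-1 - 5 \right)} - 94\right) = - \frac{128 \left(- (-1 - 5) - 94\right)}{7} = - \frac{128 \left(\left(-1\right) \left(-6\right) - 94\right)}{7} = - \frac{128 \left(6 - 94\right)}{7} = \left(- \frac{128}{7}\right) \left(-88\right) = \frac{11264}{7}$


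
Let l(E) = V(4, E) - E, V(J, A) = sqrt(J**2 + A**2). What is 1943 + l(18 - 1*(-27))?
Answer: 1898 + sqrt(2041) ≈ 1943.2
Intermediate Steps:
V(J, A) = sqrt(A**2 + J**2)
l(E) = sqrt(16 + E**2) - E (l(E) = sqrt(E**2 + 4**2) - E = sqrt(E**2 + 16) - E = sqrt(16 + E**2) - E)
1943 + l(18 - 1*(-27)) = 1943 + (sqrt(16 + (18 - 1*(-27))**2) - (18 - 1*(-27))) = 1943 + (sqrt(16 + (18 + 27)**2) - (18 + 27)) = 1943 + (sqrt(16 + 45**2) - 1*45) = 1943 + (sqrt(16 + 2025) - 45) = 1943 + (sqrt(2041) - 45) = 1943 + (-45 + sqrt(2041)) = 1898 + sqrt(2041)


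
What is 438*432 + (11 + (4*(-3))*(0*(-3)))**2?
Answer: 189337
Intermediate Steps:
438*432 + (11 + (4*(-3))*(0*(-3)))**2 = 189216 + (11 - 12*0)**2 = 189216 + (11 + 0)**2 = 189216 + 11**2 = 189216 + 121 = 189337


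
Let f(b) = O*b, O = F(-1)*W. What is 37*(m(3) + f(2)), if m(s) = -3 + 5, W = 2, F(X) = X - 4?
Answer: -666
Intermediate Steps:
F(X) = -4 + X
O = -10 (O = (-4 - 1)*2 = -5*2 = -10)
m(s) = 2
f(b) = -10*b
37*(m(3) + f(2)) = 37*(2 - 10*2) = 37*(2 - 20) = 37*(-18) = -666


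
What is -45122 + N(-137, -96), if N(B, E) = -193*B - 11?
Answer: -18692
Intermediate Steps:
N(B, E) = -11 - 193*B
-45122 + N(-137, -96) = -45122 + (-11 - 193*(-137)) = -45122 + (-11 + 26441) = -45122 + 26430 = -18692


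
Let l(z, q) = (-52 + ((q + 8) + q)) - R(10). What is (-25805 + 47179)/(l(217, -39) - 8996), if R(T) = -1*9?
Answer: -21374/9109 ≈ -2.3465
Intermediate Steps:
R(T) = -9
l(z, q) = -35 + 2*q (l(z, q) = (-52 + ((q + 8) + q)) - 1*(-9) = (-52 + ((8 + q) + q)) + 9 = (-52 + (8 + 2*q)) + 9 = (-44 + 2*q) + 9 = -35 + 2*q)
(-25805 + 47179)/(l(217, -39) - 8996) = (-25805 + 47179)/((-35 + 2*(-39)) - 8996) = 21374/((-35 - 78) - 8996) = 21374/(-113 - 8996) = 21374/(-9109) = 21374*(-1/9109) = -21374/9109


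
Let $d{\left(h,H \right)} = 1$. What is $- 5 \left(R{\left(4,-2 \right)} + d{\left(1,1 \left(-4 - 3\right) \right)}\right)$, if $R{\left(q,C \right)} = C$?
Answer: $5$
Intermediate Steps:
$- 5 \left(R{\left(4,-2 \right)} + d{\left(1,1 \left(-4 - 3\right) \right)}\right) = - 5 \left(-2 + 1\right) = \left(-5\right) \left(-1\right) = 5$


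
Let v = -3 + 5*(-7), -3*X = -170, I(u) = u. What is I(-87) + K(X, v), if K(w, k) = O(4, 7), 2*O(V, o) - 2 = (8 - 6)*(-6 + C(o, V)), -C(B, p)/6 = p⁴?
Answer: -1628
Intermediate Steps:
X = 170/3 (X = -⅓*(-170) = 170/3 ≈ 56.667)
C(B, p) = -6*p⁴
O(V, o) = -5 - 6*V⁴ (O(V, o) = 1 + ((8 - 6)*(-6 - 6*V⁴))/2 = 1 + (2*(-6 - 6*V⁴))/2 = 1 + (-12 - 12*V⁴)/2 = 1 + (-6 - 6*V⁴) = -5 - 6*V⁴)
v = -38 (v = -3 - 35 = -38)
K(w, k) = -1541 (K(w, k) = -5 - 6*4⁴ = -5 - 6*256 = -5 - 1536 = -1541)
I(-87) + K(X, v) = -87 - 1541 = -1628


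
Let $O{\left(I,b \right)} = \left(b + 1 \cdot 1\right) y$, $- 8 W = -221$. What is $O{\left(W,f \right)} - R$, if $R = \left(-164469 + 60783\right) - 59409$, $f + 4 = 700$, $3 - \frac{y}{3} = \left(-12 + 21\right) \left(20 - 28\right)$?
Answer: $319920$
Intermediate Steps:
$y = 225$ ($y = 9 - 3 \left(-12 + 21\right) \left(20 - 28\right) = 9 - 3 \cdot 9 \left(-8\right) = 9 - -216 = 9 + 216 = 225$)
$W = \frac{221}{8}$ ($W = \left(- \frac{1}{8}\right) \left(-221\right) = \frac{221}{8} \approx 27.625$)
$f = 696$ ($f = -4 + 700 = 696$)
$R = -163095$ ($R = -103686 - 59409 = -163095$)
$O{\left(I,b \right)} = 225 + 225 b$ ($O{\left(I,b \right)} = \left(b + 1 \cdot 1\right) 225 = \left(b + 1\right) 225 = \left(1 + b\right) 225 = 225 + 225 b$)
$O{\left(W,f \right)} - R = \left(225 + 225 \cdot 696\right) - -163095 = \left(225 + 156600\right) + 163095 = 156825 + 163095 = 319920$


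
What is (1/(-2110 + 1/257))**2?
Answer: 66049/294055668361 ≈ 2.2461e-7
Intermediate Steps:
(1/(-2110 + 1/257))**2 = (1/(-542269/257))**2 = (-257/542269)**2 = 66049/294055668361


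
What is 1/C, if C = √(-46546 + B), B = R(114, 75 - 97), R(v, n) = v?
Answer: -I*√2902/11608 ≈ -0.0046408*I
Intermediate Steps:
B = 114
C = 4*I*√2902 (C = √(-46546 + 114) = √(-46432) = 4*I*√2902 ≈ 215.48*I)
1/C = 1/(4*I*√2902) = -I*√2902/11608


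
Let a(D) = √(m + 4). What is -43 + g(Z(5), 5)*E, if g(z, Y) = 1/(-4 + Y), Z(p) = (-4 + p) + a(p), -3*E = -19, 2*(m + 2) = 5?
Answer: -110/3 ≈ -36.667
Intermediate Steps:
m = ½ (m = -2 + (½)*5 = -2 + 5/2 = ½ ≈ 0.50000)
E = 19/3 (E = -⅓*(-19) = 19/3 ≈ 6.3333)
a(D) = 3*√2/2 (a(D) = √(½ + 4) = √(9/2) = 3*√2/2)
Z(p) = -4 + p + 3*√2/2 (Z(p) = (-4 + p) + 3*√2/2 = -4 + p + 3*√2/2)
-43 + g(Z(5), 5)*E = -43 + (19/3)/(-4 + 5) = -43 + (19/3)/1 = -43 + 1*(19/3) = -43 + 19/3 = -110/3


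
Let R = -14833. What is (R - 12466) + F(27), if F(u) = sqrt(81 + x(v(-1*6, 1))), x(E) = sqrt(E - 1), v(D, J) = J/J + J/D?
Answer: -27299 + sqrt(2916 + 6*I*sqrt(6))/6 ≈ -27290.0 + 0.02268*I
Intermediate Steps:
v(D, J) = 1 + J/D
x(E) = sqrt(-1 + E)
F(u) = sqrt(81 + I*sqrt(6)/6) (F(u) = sqrt(81 + sqrt(-1 + (-1*6 + 1)/((-1*6)))) = sqrt(81 + sqrt(-1 + (-6 + 1)/(-6))) = sqrt(81 + sqrt(-1 - 1/6*(-5))) = sqrt(81 + sqrt(-1 + 5/6)) = sqrt(81 + sqrt(-1/6)) = sqrt(81 + I*sqrt(6)/6))
(R - 12466) + F(27) = (-14833 - 12466) + sqrt(2916 + 6*I*sqrt(6))/6 = -27299 + sqrt(2916 + 6*I*sqrt(6))/6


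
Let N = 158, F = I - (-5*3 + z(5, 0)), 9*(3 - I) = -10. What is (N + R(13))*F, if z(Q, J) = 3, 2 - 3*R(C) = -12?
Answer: 70760/27 ≈ 2620.7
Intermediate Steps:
I = 37/9 (I = 3 - ⅑*(-10) = 3 + 10/9 = 37/9 ≈ 4.1111)
R(C) = 14/3 (R(C) = ⅔ - ⅓*(-12) = ⅔ + 4 = 14/3)
F = 145/9 (F = 37/9 - (-5*3 + 3) = 37/9 - (-15 + 3) = 37/9 - 1*(-12) = 37/9 + 12 = 145/9 ≈ 16.111)
(N + R(13))*F = (158 + 14/3)*(145/9) = (488/3)*(145/9) = 70760/27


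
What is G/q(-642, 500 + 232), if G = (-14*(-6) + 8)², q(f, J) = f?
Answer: -4232/321 ≈ -13.184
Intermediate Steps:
G = 8464 (G = (84 + 8)² = 92² = 8464)
G/q(-642, 500 + 232) = 8464/(-642) = 8464*(-1/642) = -4232/321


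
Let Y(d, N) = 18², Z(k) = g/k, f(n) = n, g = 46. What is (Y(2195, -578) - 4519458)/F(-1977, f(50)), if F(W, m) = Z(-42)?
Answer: 94901814/23 ≈ 4.1262e+6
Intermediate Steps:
Z(k) = 46/k
Y(d, N) = 324
F(W, m) = -23/21 (F(W, m) = 46/(-42) = 46*(-1/42) = -23/21)
(Y(2195, -578) - 4519458)/F(-1977, f(50)) = (324 - 4519458)/(-23/21) = -4519134*(-21/23) = 94901814/23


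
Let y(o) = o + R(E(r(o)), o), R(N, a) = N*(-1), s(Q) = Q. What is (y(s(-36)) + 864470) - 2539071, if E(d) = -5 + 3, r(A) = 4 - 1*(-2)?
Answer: -1674635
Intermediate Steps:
r(A) = 6 (r(A) = 4 + 2 = 6)
E(d) = -2
R(N, a) = -N
y(o) = 2 + o (y(o) = o - 1*(-2) = o + 2 = 2 + o)
(y(s(-36)) + 864470) - 2539071 = ((2 - 36) + 864470) - 2539071 = (-34 + 864470) - 2539071 = 864436 - 2539071 = -1674635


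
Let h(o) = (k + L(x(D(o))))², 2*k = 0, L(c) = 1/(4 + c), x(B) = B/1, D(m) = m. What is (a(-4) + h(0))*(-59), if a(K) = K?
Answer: 3717/16 ≈ 232.31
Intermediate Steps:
x(B) = B (x(B) = B*1 = B)
k = 0 (k = (½)*0 = 0)
h(o) = (4 + o)⁻² (h(o) = (0 + 1/(4 + o))² = (1/(4 + o))² = (4 + o)⁻²)
(a(-4) + h(0))*(-59) = (-4 + (4 + 0)⁻²)*(-59) = (-4 + 4⁻²)*(-59) = (-4 + 1/16)*(-59) = -63/16*(-59) = 3717/16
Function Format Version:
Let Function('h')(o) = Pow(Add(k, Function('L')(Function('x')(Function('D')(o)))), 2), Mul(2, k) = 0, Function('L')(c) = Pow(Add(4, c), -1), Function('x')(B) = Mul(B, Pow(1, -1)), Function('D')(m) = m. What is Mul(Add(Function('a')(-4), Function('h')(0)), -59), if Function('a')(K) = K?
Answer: Rational(3717, 16) ≈ 232.31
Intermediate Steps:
Function('x')(B) = B (Function('x')(B) = Mul(B, 1) = B)
k = 0 (k = Mul(Rational(1, 2), 0) = 0)
Function('h')(o) = Pow(Add(4, o), -2) (Function('h')(o) = Pow(Add(0, Pow(Add(4, o), -1)), 2) = Pow(Pow(Add(4, o), -1), 2) = Pow(Add(4, o), -2))
Mul(Add(Function('a')(-4), Function('h')(0)), -59) = Mul(Add(-4, Pow(Add(4, 0), -2)), -59) = Mul(Add(-4, Pow(4, -2)), -59) = Mul(Add(-4, Rational(1, 16)), -59) = Mul(Rational(-63, 16), -59) = Rational(3717, 16)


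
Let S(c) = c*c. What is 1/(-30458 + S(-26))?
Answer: -1/29782 ≈ -3.3577e-5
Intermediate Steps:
S(c) = c**2
1/(-30458 + S(-26)) = 1/(-30458 + (-26)**2) = 1/(-30458 + 676) = 1/(-29782) = -1/29782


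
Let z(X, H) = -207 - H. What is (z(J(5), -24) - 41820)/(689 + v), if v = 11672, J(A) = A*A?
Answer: -42003/12361 ≈ -3.3980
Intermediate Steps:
J(A) = A²
(z(J(5), -24) - 41820)/(689 + v) = ((-207 - 1*(-24)) - 41820)/(689 + 11672) = ((-207 + 24) - 41820)/12361 = (-183 - 41820)*(1/12361) = -42003*1/12361 = -42003/12361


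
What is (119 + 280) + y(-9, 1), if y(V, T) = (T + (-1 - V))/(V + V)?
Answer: 797/2 ≈ 398.50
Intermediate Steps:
y(V, T) = (-1 + T - V)/(2*V) (y(V, T) = (-1 + T - V)/((2*V)) = (-1 + T - V)*(1/(2*V)) = (-1 + T - V)/(2*V))
(119 + 280) + y(-9, 1) = (119 + 280) + (½)*(-1 + 1 - 1*(-9))/(-9) = 399 + (½)*(-⅑)*(-1 + 1 + 9) = 399 + (½)*(-⅑)*9 = 399 - ½ = 797/2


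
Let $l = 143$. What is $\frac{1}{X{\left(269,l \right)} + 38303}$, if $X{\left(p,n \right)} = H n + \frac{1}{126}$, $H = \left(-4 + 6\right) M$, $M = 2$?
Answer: $\frac{126}{4898251} \approx 2.5723 \cdot 10^{-5}$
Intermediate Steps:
$H = 4$ ($H = \left(-4 + 6\right) 2 = 2 \cdot 2 = 4$)
$X{\left(p,n \right)} = \frac{1}{126} + 4 n$ ($X{\left(p,n \right)} = 4 n + \frac{1}{126} = \frac{1}{126} + 4 n$)
$\frac{1}{X{\left(269,l \right)} + 38303} = \frac{1}{\left(\frac{1}{126} + 4 \cdot 143\right) + 38303} = \frac{1}{\left(\frac{1}{126} + 572\right) + 38303} = \frac{1}{\frac{72073}{126} + 38303} = \frac{1}{\frac{4898251}{126}} = \frac{126}{4898251}$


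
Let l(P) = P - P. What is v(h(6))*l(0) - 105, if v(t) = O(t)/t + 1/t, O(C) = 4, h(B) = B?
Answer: -105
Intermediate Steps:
l(P) = 0
v(t) = 5/t (v(t) = 4/t + 1/t = 5/t)
v(h(6))*l(0) - 105 = (5/6)*0 - 105 = (5*(⅙))*0 - 105 = (⅚)*0 - 105 = 0 - 105 = -105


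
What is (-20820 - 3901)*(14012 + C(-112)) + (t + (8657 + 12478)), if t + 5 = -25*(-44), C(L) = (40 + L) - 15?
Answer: -344217695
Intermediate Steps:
C(L) = 25 + L
t = 1095 (t = -5 - 25*(-44) = -5 + 1100 = 1095)
(-20820 - 3901)*(14012 + C(-112)) + (t + (8657 + 12478)) = (-20820 - 3901)*(14012 + (25 - 112)) + (1095 + (8657 + 12478)) = -24721*(14012 - 87) + (1095 + 21135) = -24721*13925 + 22230 = -344239925 + 22230 = -344217695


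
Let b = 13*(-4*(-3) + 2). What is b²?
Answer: 33124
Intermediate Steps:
b = 182 (b = 13*(12 + 2) = 13*14 = 182)
b² = 182² = 33124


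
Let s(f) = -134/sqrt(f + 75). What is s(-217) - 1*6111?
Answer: -6111 + 67*I*sqrt(142)/71 ≈ -6111.0 + 11.245*I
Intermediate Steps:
s(f) = -134/sqrt(75 + f)
s(-217) - 1*6111 = -134/sqrt(75 - 217) - 1*6111 = -(-67)*I*sqrt(142)/71 - 6111 = 67*I*sqrt(142)/71 - 6111 = -6111 + 67*I*sqrt(142)/71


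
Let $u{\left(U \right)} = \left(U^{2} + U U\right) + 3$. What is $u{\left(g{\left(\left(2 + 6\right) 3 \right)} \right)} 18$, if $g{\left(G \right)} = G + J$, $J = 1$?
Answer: $22554$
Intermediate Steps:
$g{\left(G \right)} = 1 + G$ ($g{\left(G \right)} = G + 1 = 1 + G$)
$u{\left(U \right)} = 3 + 2 U^{2}$ ($u{\left(U \right)} = \left(U^{2} + U^{2}\right) + 3 = 2 U^{2} + 3 = 3 + 2 U^{2}$)
$u{\left(g{\left(\left(2 + 6\right) 3 \right)} \right)} 18 = \left(3 + 2 \left(1 + \left(2 + 6\right) 3\right)^{2}\right) 18 = \left(3 + 2 \left(1 + 8 \cdot 3\right)^{2}\right) 18 = \left(3 + 2 \left(1 + 24\right)^{2}\right) 18 = \left(3 + 2 \cdot 25^{2}\right) 18 = \left(3 + 2 \cdot 625\right) 18 = \left(3 + 1250\right) 18 = 1253 \cdot 18 = 22554$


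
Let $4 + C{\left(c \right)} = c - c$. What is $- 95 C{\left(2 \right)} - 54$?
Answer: $326$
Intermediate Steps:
$C{\left(c \right)} = -4$ ($C{\left(c \right)} = -4 + \left(c - c\right) = -4 + 0 = -4$)
$- 95 C{\left(2 \right)} - 54 = \left(-95\right) \left(-4\right) - 54 = 380 - 54 = 326$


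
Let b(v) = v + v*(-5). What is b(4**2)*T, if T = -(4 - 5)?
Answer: -64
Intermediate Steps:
b(v) = -4*v (b(v) = v - 5*v = -4*v)
T = 1 (T = -1*(-1) = 1)
b(4**2)*T = -4*4**2*1 = -4*16*1 = -64*1 = -64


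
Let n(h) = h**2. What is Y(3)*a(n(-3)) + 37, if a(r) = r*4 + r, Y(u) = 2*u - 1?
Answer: 262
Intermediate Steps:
Y(u) = -1 + 2*u
a(r) = 5*r (a(r) = 4*r + r = 5*r)
Y(3)*a(n(-3)) + 37 = (-1 + 2*3)*(5*(-3)**2) + 37 = (-1 + 6)*(5*9) + 37 = 5*45 + 37 = 225 + 37 = 262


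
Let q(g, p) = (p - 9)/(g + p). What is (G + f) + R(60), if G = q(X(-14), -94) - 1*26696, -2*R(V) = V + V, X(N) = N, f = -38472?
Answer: -7044521/108 ≈ -65227.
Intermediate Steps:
R(V) = -V (R(V) = -(V + V)/2 = -V)
q(g, p) = (-9 + p)/(g + p)
G = -2883065/108 (G = (-9 - 94)/(-14 - 94) - 1*26696 = -103/(-108) - 26696 = -1/108*(-103) - 26696 = 103/108 - 26696 = -2883065/108 ≈ -26695.)
(G + f) + R(60) = (-2883065/108 - 38472) - 1*60 = -7038041/108 - 60 = -7044521/108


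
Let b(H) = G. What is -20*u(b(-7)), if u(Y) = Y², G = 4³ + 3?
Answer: -89780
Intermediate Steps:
G = 67 (G = 64 + 3 = 67)
b(H) = 67
-20*u(b(-7)) = -20*67² = -20*4489 = -89780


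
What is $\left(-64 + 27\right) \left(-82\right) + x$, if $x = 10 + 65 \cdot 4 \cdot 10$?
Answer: $5644$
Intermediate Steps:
$x = 2610$ ($x = 10 + 65 \cdot 40 = 10 + 2600 = 2610$)
$\left(-64 + 27\right) \left(-82\right) + x = \left(-64 + 27\right) \left(-82\right) + 2610 = \left(-37\right) \left(-82\right) + 2610 = 3034 + 2610 = 5644$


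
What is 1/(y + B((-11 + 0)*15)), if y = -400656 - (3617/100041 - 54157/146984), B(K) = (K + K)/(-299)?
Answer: -4396623476856/1761527262285010625 ≈ -2.4959e-6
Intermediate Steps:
B(K) = -2*K/299 (B(K) = (2*K)*(-1/299) = -2*K/299)
y = -5891411755002355/14704426344 (y = -400656 - (3617*(1/100041) - 54157*1/146984) = -400656 - (3617/100041 - 54157/146984) = -400656 - 1*(-4886279309/14704426344) = -400656 + 4886279309/14704426344 = -5891411755002355/14704426344 ≈ -4.0066e+5)
1/(y + B((-11 + 0)*15)) = 1/(-5891411755002355/14704426344 - 2*(-11 + 0)*15/299) = 1/(-5891411755002355/14704426344 - (-22)*15/299) = 1/(-5891411755002355/14704426344 - 2/299*(-165)) = 1/(-5891411755002355/14704426344 + 330/299) = 1/(-1761527262285010625/4396623476856) = -4396623476856/1761527262285010625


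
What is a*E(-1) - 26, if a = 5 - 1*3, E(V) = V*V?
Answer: -24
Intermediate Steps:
E(V) = V²
a = 2 (a = 5 - 3 = 2)
a*E(-1) - 26 = 2*(-1)² - 26 = 2*1 - 26 = 2 - 26 = -24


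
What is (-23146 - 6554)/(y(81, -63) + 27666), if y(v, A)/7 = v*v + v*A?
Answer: -825/1052 ≈ -0.78422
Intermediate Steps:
y(v, A) = 7*v² + 7*A*v (y(v, A) = 7*(v*v + v*A) = 7*(v² + A*v) = 7*v² + 7*A*v)
(-23146 - 6554)/(y(81, -63) + 27666) = (-23146 - 6554)/(7*81*(-63 + 81) + 27666) = -29700/(7*81*18 + 27666) = -29700/(10206 + 27666) = -29700/37872 = -29700*1/37872 = -825/1052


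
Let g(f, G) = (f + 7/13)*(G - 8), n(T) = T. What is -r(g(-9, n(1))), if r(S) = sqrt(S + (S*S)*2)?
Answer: -sqrt(1195810)/13 ≈ -84.118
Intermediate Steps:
g(f, G) = (-8 + G)*(7/13 + f) (g(f, G) = (f + 7*(1/13))*(-8 + G) = (f + 7/13)*(-8 + G) = (7/13 + f)*(-8 + G) = (-8 + G)*(7/13 + f))
r(S) = sqrt(S + 2*S**2) (r(S) = sqrt(S + S**2*2) = sqrt(S + 2*S**2))
-r(g(-9, n(1))) = -sqrt((-56/13 - 8*(-9) + (7/13)*1 + 1*(-9))*(1 + 2*(-56/13 - 8*(-9) + (7/13)*1 + 1*(-9)))) = -sqrt((-56/13 + 72 + 7/13 - 9)*(1 + 2*(-56/13 + 72 + 7/13 - 9))) = -sqrt(770*(1 + 2*(770/13))/13) = -sqrt(770*(1 + 1540/13)/13) = -sqrt((770/13)*(1553/13)) = -sqrt(1195810/169) = -sqrt(1195810)/13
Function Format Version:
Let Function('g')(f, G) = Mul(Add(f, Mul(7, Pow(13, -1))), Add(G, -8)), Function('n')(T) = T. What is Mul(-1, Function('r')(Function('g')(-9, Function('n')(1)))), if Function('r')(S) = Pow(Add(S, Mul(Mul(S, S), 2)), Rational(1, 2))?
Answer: Mul(Rational(-1, 13), Pow(1195810, Rational(1, 2))) ≈ -84.118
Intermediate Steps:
Function('g')(f, G) = Mul(Add(-8, G), Add(Rational(7, 13), f)) (Function('g')(f, G) = Mul(Add(f, Mul(7, Rational(1, 13))), Add(-8, G)) = Mul(Add(f, Rational(7, 13)), Add(-8, G)) = Mul(Add(Rational(7, 13), f), Add(-8, G)) = Mul(Add(-8, G), Add(Rational(7, 13), f)))
Function('r')(S) = Pow(Add(S, Mul(2, Pow(S, 2))), Rational(1, 2)) (Function('r')(S) = Pow(Add(S, Mul(Pow(S, 2), 2)), Rational(1, 2)) = Pow(Add(S, Mul(2, Pow(S, 2))), Rational(1, 2)))
Mul(-1, Function('r')(Function('g')(-9, Function('n')(1)))) = Mul(-1, Pow(Mul(Add(Rational(-56, 13), Mul(-8, -9), Mul(Rational(7, 13), 1), Mul(1, -9)), Add(1, Mul(2, Add(Rational(-56, 13), Mul(-8, -9), Mul(Rational(7, 13), 1), Mul(1, -9))))), Rational(1, 2))) = Mul(-1, Pow(Mul(Add(Rational(-56, 13), 72, Rational(7, 13), -9), Add(1, Mul(2, Add(Rational(-56, 13), 72, Rational(7, 13), -9)))), Rational(1, 2))) = Mul(-1, Pow(Mul(Rational(770, 13), Add(1, Mul(2, Rational(770, 13)))), Rational(1, 2))) = Mul(-1, Pow(Mul(Rational(770, 13), Add(1, Rational(1540, 13))), Rational(1, 2))) = Mul(-1, Pow(Mul(Rational(770, 13), Rational(1553, 13)), Rational(1, 2))) = Mul(-1, Pow(Rational(1195810, 169), Rational(1, 2))) = Mul(-1, Mul(Rational(1, 13), Pow(1195810, Rational(1, 2)))) = Mul(Rational(-1, 13), Pow(1195810, Rational(1, 2)))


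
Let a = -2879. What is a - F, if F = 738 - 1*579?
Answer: -3038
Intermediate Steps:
F = 159 (F = 738 - 579 = 159)
a - F = -2879 - 1*159 = -2879 - 159 = -3038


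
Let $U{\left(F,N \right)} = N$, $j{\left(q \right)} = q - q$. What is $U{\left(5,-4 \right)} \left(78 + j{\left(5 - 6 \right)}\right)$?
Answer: $-312$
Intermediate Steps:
$j{\left(q \right)} = 0$
$U{\left(5,-4 \right)} \left(78 + j{\left(5 - 6 \right)}\right) = - 4 \left(78 + 0\right) = \left(-4\right) 78 = -312$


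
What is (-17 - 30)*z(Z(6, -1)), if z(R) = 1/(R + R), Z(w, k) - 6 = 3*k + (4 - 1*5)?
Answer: -47/4 ≈ -11.750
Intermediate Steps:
Z(w, k) = 5 + 3*k (Z(w, k) = 6 + (3*k + (4 - 1*5)) = 6 + (3*k + (4 - 5)) = 6 + (3*k - 1) = 6 + (-1 + 3*k) = 5 + 3*k)
z(R) = 1/(2*R)
(-17 - 30)*z(Z(6, -1)) = (-17 - 30)*(1/(2*(5 + 3*(-1)))) = -47/(2*(5 - 3)) = -47/(2*2) = -47*¼ = -47/4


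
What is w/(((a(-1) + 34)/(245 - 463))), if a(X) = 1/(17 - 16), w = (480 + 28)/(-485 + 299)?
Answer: 55372/3255 ≈ 17.011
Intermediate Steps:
w = -254/93 (w = 508/(-186) = 508*(-1/186) = -254/93 ≈ -2.7312)
a(X) = 1 (a(X) = 1/1 = 1)
w/(((a(-1) + 34)/(245 - 463))) = -254*(245 - 463)/(1 + 34)/93 = -254/(93*(35/(-218))) = -254/(93*(35*(-1/218))) = -254/(93*(-35/218)) = -254/93*(-218/35) = 55372/3255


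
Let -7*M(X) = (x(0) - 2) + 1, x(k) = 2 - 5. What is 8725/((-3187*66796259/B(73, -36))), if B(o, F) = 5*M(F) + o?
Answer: -4632975/1490157742031 ≈ -3.1090e-6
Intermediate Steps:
x(k) = -3
M(X) = 4/7 (M(X) = -((-3 - 2) + 1)/7 = -(-5 + 1)/7 = -1/7*(-4) = 4/7)
B(o, F) = 20/7 + o (B(o, F) = 5*(4/7) + o = 20/7 + o)
8725/((-3187*66796259/B(73, -36))) = 8725/((-3187*66796259/(20/7 + 73))) = 8725/((-3187/(((531/7)*(-1/7661))*(-1/8719)))) = 8725/((-3187/((-531/53627*(-1/8719))))) = 8725/((-3187/531/467573813)) = 8725/((-3187*467573813/531)) = 8725/(-1490157742031/531) = 8725*(-531/1490157742031) = -4632975/1490157742031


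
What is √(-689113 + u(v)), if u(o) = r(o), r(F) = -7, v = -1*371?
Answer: 4*I*√43070 ≈ 830.13*I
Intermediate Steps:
v = -371
u(o) = -7
√(-689113 + u(v)) = √(-689113 - 7) = √(-689120) = 4*I*√43070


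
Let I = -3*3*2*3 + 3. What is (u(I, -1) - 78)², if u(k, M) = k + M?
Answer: 16900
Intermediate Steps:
I = -51 (I = -18*3 + 3 = -3*18 + 3 = -54 + 3 = -51)
u(k, M) = M + k
(u(I, -1) - 78)² = ((-1 - 51) - 78)² = (-52 - 78)² = (-130)² = 16900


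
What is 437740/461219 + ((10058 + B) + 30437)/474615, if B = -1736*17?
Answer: 70941179459/72967151895 ≈ 0.97223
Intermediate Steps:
B = -29512
437740/461219 + ((10058 + B) + 30437)/474615 = 437740/461219 + ((10058 - 29512) + 30437)/474615 = 437740*(1/461219) + (-19454 + 30437)*(1/474615) = 437740/461219 + 10983*(1/474615) = 437740/461219 + 3661/158205 = 70941179459/72967151895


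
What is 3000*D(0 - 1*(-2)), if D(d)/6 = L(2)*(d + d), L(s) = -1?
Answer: -72000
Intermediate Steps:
D(d) = -12*d (D(d) = 6*(-(d + d)) = 6*(-2*d) = -12*d)
3000*D(0 - 1*(-2)) = 3000*(-12*(0 - 1*(-2))) = 3000*(-12*(0 + 2)) = 3000*(-12*2) = 3000*(-24) = -72000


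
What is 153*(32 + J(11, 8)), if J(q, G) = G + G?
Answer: 7344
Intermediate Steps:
J(q, G) = 2*G
153*(32 + J(11, 8)) = 153*(32 + 2*8) = 153*(32 + 16) = 153*48 = 7344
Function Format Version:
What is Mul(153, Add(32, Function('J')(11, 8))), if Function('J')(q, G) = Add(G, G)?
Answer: 7344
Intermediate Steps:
Function('J')(q, G) = Mul(2, G)
Mul(153, Add(32, Function('J')(11, 8))) = Mul(153, Add(32, Mul(2, 8))) = Mul(153, Add(32, 16)) = Mul(153, 48) = 7344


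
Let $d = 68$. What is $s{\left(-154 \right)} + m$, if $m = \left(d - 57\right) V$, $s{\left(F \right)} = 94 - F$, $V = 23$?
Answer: $501$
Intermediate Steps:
$m = 253$ ($m = \left(68 - 57\right) 23 = 11 \cdot 23 = 253$)
$s{\left(-154 \right)} + m = \left(94 - -154\right) + 253 = \left(94 + 154\right) + 253 = 248 + 253 = 501$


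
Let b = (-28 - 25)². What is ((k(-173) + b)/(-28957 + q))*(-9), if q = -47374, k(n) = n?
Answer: 23724/76331 ≈ 0.31080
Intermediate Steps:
b = 2809 (b = (-53)² = 2809)
((k(-173) + b)/(-28957 + q))*(-9) = ((-173 + 2809)/(-28957 - 47374))*(-9) = (2636/(-76331))*(-9) = (2636*(-1/76331))*(-9) = -2636/76331*(-9) = 23724/76331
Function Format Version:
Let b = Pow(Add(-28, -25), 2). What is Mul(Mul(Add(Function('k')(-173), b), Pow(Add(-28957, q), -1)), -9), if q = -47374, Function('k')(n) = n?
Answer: Rational(23724, 76331) ≈ 0.31080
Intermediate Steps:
b = 2809 (b = Pow(-53, 2) = 2809)
Mul(Mul(Add(Function('k')(-173), b), Pow(Add(-28957, q), -1)), -9) = Mul(Mul(Add(-173, 2809), Pow(Add(-28957, -47374), -1)), -9) = Mul(Mul(2636, Pow(-76331, -1)), -9) = Mul(Mul(2636, Rational(-1, 76331)), -9) = Mul(Rational(-2636, 76331), -9) = Rational(23724, 76331)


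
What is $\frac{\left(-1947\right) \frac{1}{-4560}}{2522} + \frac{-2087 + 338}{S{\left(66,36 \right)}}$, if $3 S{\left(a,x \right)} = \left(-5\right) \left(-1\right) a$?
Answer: $- \frac{60951047}{3833440} \approx -15.9$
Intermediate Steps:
$S{\left(a,x \right)} = \frac{5 a}{3}$ ($S{\left(a,x \right)} = \frac{\left(-5\right) \left(-1\right) a}{3} = \frac{5 a}{3}$)
$\frac{\left(-1947\right) \frac{1}{-4560}}{2522} + \frac{-2087 + 338}{S{\left(66,36 \right)}} = \frac{\left(-1947\right) \frac{1}{-4560}}{2522} + \frac{-2087 + 338}{\frac{5}{3} \cdot 66} = \left(-1947\right) \left(- \frac{1}{4560}\right) \frac{1}{2522} - \frac{1749}{110} = \frac{649}{1520} \cdot \frac{1}{2522} - \frac{159}{10} = \frac{649}{3833440} - \frac{159}{10} = - \frac{60951047}{3833440}$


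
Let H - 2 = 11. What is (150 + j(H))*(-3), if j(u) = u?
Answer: -489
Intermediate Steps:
H = 13 (H = 2 + 11 = 13)
(150 + j(H))*(-3) = (150 + 13)*(-3) = 163*(-3) = -489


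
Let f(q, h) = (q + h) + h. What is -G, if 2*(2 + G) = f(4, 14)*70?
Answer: -1118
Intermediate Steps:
f(q, h) = q + 2*h (f(q, h) = (h + q) + h = q + 2*h)
G = 1118 (G = -2 + ((4 + 2*14)*70)/2 = -2 + ((4 + 28)*70)/2 = -2 + (32*70)/2 = -2 + (½)*2240 = -2 + 1120 = 1118)
-G = -1*1118 = -1118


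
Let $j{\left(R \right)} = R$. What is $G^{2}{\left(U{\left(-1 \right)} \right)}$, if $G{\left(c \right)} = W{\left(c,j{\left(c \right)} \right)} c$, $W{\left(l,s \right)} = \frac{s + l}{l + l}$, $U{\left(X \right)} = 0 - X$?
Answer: $1$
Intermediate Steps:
$U{\left(X \right)} = - X$
$W{\left(l,s \right)} = \frac{l + s}{2 l}$
$G{\left(c \right)} = c$ ($G{\left(c \right)} = \frac{c + c}{2 c} c = \frac{2 c}{2 c} c = 1 c = c$)
$G^{2}{\left(U{\left(-1 \right)} \right)} = \left(\left(-1\right) \left(-1\right)\right)^{2} = 1^{2} = 1$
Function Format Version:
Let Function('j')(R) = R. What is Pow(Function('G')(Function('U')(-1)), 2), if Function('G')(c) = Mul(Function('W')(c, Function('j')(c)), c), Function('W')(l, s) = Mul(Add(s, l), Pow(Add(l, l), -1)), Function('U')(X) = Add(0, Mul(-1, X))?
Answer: 1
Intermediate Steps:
Function('U')(X) = Mul(-1, X)
Function('W')(l, s) = Mul(Rational(1, 2), Pow(l, -1), Add(l, s)) (Function('W')(l, s) = Mul(Add(l, s), Pow(Mul(2, l), -1)) = Mul(Add(l, s), Mul(Rational(1, 2), Pow(l, -1))) = Mul(Rational(1, 2), Pow(l, -1), Add(l, s)))
Function('G')(c) = c (Function('G')(c) = Mul(Mul(Rational(1, 2), Pow(c, -1), Add(c, c)), c) = Mul(Mul(Rational(1, 2), Pow(c, -1), Mul(2, c)), c) = Mul(1, c) = c)
Pow(Function('G')(Function('U')(-1)), 2) = Pow(Mul(-1, -1), 2) = Pow(1, 2) = 1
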